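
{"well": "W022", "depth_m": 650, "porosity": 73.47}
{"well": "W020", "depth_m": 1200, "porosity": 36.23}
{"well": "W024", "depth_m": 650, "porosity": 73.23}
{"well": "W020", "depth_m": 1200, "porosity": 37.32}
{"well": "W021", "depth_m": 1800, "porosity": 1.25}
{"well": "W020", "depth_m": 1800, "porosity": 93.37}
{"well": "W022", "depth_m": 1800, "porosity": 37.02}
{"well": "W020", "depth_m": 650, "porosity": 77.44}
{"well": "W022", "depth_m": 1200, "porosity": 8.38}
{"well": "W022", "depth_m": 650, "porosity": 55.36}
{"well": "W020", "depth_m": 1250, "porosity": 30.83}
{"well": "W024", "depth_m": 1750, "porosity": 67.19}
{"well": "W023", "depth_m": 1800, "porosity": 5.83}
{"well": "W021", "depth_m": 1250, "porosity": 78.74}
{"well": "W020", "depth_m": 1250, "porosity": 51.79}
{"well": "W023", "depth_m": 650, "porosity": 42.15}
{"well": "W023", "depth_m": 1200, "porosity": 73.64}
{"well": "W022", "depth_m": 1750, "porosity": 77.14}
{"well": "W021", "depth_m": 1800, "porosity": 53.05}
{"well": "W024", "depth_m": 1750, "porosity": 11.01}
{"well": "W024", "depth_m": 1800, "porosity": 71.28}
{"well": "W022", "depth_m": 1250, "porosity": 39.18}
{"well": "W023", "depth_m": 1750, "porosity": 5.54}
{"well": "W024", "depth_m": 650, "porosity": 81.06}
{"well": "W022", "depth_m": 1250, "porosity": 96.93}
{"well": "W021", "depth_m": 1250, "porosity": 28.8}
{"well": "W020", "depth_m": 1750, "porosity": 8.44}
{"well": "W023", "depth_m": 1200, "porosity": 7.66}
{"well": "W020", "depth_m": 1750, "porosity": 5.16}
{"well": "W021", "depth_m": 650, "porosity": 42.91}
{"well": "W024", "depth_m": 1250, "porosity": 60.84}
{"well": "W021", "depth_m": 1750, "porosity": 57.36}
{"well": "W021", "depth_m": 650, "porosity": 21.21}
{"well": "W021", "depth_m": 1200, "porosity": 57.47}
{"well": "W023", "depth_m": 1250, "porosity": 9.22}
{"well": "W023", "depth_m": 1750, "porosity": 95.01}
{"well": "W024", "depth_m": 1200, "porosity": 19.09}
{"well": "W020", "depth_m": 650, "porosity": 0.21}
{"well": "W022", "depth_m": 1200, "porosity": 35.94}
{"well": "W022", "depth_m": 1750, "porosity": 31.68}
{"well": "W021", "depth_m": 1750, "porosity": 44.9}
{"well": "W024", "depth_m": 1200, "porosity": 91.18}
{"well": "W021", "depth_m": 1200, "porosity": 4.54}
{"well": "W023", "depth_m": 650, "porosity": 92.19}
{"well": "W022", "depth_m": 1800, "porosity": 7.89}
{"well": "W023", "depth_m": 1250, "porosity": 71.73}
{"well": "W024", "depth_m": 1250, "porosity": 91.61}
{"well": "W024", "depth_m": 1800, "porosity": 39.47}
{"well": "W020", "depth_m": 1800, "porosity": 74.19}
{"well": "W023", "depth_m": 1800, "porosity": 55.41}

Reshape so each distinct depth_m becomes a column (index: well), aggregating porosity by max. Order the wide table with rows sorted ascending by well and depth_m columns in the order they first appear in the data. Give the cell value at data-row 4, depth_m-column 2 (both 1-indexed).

73.64

With rows sorted ascending by well, row 4 is well=W023. depth_m columns in first-appearance order: 650, 1200, 1800, 1250, 1750; column 2 is 1200.
Long rows with well=W023, depth_m=1200: max(73.64, 7.66) = 73.64.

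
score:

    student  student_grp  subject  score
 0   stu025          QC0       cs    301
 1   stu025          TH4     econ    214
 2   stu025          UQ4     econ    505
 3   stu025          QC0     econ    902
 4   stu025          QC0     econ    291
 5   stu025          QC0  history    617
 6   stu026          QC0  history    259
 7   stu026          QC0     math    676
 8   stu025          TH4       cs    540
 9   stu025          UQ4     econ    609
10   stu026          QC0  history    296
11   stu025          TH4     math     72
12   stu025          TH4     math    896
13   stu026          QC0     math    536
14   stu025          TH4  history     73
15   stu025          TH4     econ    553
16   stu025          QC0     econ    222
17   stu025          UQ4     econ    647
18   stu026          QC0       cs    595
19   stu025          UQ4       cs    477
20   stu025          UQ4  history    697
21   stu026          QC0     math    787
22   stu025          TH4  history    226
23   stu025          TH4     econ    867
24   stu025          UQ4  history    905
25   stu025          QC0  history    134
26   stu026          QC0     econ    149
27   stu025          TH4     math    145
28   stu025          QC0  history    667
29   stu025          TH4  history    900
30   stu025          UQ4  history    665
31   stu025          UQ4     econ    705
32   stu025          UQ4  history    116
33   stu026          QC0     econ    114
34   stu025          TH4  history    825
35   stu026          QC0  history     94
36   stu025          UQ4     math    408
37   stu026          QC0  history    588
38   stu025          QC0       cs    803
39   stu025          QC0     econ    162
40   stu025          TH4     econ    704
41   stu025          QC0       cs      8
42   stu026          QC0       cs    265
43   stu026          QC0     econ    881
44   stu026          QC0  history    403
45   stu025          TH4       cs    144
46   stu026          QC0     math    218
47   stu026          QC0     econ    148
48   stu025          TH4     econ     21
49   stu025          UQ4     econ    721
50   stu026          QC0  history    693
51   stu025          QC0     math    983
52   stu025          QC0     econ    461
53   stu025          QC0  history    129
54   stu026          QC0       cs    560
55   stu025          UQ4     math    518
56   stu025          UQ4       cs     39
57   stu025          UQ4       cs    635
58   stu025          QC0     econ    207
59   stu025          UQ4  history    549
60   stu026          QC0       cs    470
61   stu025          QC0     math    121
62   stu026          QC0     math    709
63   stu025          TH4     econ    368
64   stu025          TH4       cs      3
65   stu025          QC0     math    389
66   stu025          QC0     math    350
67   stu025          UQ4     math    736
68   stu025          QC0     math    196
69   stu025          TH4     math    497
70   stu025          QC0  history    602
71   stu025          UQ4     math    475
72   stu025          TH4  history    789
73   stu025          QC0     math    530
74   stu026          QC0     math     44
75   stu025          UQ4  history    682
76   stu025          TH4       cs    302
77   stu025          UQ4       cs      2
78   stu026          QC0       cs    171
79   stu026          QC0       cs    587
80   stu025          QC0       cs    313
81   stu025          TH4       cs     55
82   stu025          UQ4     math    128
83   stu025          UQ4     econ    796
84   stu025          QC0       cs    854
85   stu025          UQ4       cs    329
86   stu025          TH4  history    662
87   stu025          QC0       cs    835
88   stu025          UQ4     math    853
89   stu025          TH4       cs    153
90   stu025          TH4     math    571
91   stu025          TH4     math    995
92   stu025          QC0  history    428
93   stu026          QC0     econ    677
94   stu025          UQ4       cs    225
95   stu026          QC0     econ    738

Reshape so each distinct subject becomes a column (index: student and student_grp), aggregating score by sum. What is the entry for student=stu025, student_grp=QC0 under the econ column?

2245

Rows with student=stu025, student_grp=QC0 and subject=econ: score values are 902, 291, 222, 162, 461, 207.
902 + 291 + 222 + 162 + 461 + 207 = 2245.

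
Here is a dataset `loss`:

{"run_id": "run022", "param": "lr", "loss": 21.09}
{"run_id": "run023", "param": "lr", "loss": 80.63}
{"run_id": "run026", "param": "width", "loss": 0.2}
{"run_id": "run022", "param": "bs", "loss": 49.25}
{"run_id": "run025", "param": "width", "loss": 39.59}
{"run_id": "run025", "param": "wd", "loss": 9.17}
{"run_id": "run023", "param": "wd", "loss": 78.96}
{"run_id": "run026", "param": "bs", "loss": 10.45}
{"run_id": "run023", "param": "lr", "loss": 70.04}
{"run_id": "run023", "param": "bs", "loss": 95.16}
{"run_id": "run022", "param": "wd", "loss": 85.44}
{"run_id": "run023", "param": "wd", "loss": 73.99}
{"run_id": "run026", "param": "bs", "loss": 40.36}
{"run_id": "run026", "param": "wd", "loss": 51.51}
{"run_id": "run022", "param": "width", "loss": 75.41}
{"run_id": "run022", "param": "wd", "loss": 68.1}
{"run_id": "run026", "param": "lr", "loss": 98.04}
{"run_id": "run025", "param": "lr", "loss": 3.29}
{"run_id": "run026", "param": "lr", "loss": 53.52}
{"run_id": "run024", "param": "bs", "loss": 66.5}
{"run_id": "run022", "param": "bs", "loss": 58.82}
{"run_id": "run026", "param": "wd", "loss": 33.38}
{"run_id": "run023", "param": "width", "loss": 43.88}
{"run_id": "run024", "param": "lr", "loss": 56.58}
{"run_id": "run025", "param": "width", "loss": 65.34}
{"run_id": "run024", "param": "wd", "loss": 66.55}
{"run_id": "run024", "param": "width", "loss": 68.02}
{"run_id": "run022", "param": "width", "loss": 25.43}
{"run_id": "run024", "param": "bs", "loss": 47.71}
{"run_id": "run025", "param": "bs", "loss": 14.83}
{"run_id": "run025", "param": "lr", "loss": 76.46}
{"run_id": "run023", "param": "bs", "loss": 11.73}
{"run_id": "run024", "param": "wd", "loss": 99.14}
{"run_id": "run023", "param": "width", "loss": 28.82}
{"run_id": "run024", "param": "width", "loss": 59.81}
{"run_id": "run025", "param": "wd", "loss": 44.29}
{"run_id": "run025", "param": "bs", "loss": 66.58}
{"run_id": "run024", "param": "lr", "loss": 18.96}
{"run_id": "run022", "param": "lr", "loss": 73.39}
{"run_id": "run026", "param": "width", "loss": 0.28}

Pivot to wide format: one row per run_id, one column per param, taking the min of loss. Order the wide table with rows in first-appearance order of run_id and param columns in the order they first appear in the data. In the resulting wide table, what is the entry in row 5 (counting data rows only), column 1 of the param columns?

With rows in first-appearance order of run_id, row 5 is run_id=run024. param columns in first-appearance order: lr, width, bs, wd; column 1 is lr.
Long rows with run_id=run024, param=lr: min(56.58, 18.96) = 18.96.

18.96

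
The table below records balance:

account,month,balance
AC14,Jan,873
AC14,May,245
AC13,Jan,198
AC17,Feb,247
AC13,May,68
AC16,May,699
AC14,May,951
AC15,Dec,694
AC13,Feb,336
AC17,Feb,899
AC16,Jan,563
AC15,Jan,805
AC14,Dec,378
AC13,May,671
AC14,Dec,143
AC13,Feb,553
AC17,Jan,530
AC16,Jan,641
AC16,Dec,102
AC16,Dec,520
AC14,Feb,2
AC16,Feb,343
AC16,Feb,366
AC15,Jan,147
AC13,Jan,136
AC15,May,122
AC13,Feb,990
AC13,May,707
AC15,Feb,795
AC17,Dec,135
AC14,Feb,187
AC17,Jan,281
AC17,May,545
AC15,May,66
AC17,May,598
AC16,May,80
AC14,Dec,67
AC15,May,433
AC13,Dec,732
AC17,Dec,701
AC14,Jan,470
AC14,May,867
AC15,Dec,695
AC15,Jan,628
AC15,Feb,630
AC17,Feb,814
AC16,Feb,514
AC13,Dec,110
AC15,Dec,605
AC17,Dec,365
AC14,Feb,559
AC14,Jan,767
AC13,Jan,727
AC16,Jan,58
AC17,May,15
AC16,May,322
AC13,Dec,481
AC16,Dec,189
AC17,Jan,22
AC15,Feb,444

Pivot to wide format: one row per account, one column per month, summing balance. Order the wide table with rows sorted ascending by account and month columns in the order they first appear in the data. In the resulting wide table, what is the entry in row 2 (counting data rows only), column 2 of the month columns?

With rows sorted ascending by account, row 2 is account=AC14. month columns in first-appearance order: Jan, May, Feb, Dec; column 2 is May.
Long rows with account=AC14, month=May: 245 + 951 + 867 = 2063.

2063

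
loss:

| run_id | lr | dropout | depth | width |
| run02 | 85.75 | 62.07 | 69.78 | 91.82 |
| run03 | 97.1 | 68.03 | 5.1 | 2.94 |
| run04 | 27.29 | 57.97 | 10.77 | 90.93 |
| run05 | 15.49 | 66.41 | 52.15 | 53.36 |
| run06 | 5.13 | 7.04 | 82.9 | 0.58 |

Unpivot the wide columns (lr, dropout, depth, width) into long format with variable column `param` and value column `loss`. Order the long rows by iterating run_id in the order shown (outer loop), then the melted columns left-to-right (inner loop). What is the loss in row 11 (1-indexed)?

20 rows total (5 × 4). Row 11: index ⌊(11-1)/4⌋ = 2 into run_id → run04; (11-1) mod 4 = 2 into the melted columns → depth.
So row 11 is (run04, depth, 10.77); loss = 10.77.

10.77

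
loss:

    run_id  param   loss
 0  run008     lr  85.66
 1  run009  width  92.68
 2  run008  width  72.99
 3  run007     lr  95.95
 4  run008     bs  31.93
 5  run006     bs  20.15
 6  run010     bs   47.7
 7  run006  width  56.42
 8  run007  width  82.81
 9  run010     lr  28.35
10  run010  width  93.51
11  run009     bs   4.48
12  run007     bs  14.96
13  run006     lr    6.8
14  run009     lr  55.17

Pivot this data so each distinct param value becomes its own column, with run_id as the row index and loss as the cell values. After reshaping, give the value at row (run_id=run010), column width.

93.51

Wide layout: rows indexed by run_id, columns are the 3 distinct param values (lr, width, bs).
Cell (run_id=run010, param=width) draws from the long row where run_id=run010 and param=width, which has loss=93.51.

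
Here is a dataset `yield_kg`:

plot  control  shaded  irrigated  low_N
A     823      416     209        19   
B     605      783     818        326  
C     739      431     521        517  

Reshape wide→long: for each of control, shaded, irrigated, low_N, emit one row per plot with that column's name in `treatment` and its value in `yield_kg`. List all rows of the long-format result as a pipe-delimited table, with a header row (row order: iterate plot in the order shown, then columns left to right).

| plot | treatment | yield_kg |
| A | control | 823 |
| A | shaded | 416 |
| A | irrigated | 209 |
| A | low_N | 19 |
| B | control | 605 |
| B | shaded | 783 |
| B | irrigated | 818 |
| B | low_N | 326 |
| C | control | 739 |
| C | shaded | 431 |
| C | irrigated | 521 |
| C | low_N | 517 |

Each (plot, column) pair becomes one row: 3 × 4 = 12 rows.
For example, (A, control) → yield_kg=823.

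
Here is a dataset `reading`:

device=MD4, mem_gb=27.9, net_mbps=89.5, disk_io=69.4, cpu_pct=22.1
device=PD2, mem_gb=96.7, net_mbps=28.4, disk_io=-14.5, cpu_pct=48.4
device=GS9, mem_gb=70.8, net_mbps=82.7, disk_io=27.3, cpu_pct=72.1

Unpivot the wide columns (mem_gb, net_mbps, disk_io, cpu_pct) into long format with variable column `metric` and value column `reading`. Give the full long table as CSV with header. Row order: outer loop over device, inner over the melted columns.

device,metric,reading
MD4,mem_gb,27.9
MD4,net_mbps,89.5
MD4,disk_io,69.4
MD4,cpu_pct,22.1
PD2,mem_gb,96.7
PD2,net_mbps,28.4
PD2,disk_io,-14.5
PD2,cpu_pct,48.4
GS9,mem_gb,70.8
GS9,net_mbps,82.7
GS9,disk_io,27.3
GS9,cpu_pct,72.1

Each (device, column) pair becomes one row: 3 × 4 = 12 rows.
For example, (MD4, mem_gb) → reading=27.9.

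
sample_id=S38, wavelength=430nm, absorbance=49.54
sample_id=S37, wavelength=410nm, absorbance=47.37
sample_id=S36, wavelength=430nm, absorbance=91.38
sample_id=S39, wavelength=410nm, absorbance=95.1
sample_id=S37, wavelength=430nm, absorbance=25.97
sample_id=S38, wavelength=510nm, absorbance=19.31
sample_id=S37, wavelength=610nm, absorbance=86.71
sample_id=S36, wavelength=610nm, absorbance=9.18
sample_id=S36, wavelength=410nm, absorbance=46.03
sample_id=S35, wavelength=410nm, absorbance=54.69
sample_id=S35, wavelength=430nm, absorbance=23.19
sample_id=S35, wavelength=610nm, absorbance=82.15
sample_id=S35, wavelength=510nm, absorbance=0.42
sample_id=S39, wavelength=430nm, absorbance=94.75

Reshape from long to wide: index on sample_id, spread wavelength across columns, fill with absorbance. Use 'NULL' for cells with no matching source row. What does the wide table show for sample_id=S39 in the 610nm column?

No long-format row has sample_id=S39 and wavelength=610nm, so the cell is NULL.

NULL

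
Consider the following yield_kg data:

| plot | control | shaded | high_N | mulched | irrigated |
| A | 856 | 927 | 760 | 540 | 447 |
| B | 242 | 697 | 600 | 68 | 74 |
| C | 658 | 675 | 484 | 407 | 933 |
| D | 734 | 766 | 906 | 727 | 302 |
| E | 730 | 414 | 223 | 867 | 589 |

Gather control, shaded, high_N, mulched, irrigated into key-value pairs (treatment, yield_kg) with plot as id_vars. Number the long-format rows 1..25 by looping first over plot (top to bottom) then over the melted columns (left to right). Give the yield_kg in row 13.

25 rows total (5 × 5). Row 13: index ⌊(13-1)/5⌋ = 2 into plot → C; (13-1) mod 5 = 2 into the melted columns → high_N.
So row 13 is (C, high_N, 484); yield_kg = 484.

484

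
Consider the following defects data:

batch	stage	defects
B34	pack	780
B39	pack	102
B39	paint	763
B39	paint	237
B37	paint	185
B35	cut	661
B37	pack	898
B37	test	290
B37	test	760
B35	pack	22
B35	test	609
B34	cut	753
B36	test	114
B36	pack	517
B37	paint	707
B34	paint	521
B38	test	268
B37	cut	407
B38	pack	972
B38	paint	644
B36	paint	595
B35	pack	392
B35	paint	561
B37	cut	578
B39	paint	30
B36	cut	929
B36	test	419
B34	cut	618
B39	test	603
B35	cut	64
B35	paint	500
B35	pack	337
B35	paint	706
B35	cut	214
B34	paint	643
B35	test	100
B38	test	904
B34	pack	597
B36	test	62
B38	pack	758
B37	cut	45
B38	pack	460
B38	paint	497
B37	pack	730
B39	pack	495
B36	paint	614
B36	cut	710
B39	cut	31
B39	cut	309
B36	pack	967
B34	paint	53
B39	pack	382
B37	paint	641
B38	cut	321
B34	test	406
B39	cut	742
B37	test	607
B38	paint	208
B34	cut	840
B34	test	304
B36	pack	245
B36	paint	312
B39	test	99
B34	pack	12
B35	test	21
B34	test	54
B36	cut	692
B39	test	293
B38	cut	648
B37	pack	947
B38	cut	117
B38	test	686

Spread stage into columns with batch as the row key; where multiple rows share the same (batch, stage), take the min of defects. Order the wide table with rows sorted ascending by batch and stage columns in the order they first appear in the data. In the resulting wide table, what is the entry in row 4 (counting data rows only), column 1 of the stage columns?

With rows sorted ascending by batch, row 4 is batch=B37. stage columns in first-appearance order: pack, paint, cut, test; column 1 is pack.
Long rows with batch=B37, stage=pack: min(898, 730, 947) = 730.

730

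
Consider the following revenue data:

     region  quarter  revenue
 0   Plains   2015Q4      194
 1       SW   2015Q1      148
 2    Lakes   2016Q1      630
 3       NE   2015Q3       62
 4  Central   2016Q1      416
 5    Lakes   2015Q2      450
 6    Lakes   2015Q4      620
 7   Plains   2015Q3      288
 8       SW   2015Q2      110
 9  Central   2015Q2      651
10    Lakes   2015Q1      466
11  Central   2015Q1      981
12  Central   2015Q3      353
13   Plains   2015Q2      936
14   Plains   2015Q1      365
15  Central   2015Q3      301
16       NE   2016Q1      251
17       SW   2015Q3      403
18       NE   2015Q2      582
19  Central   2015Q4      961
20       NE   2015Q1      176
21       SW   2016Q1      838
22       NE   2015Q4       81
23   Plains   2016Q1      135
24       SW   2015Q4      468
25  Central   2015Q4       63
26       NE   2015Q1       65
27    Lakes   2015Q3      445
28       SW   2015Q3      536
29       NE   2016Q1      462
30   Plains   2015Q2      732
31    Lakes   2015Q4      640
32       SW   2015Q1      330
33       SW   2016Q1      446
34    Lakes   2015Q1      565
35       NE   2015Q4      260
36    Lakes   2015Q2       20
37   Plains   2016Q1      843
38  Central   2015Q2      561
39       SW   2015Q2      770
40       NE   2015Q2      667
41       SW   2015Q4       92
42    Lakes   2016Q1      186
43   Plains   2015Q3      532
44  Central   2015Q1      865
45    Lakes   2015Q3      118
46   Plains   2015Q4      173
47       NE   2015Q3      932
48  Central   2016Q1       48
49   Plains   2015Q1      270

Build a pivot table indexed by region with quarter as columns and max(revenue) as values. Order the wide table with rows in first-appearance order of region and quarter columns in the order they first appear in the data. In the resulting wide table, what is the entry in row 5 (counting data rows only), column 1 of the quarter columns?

961

With rows in first-appearance order of region, row 5 is region=Central. quarter columns in first-appearance order: 2015Q4, 2015Q1, 2016Q1, 2015Q3, 2015Q2; column 1 is 2015Q4.
Long rows with region=Central, quarter=2015Q4: max(961, 63) = 961.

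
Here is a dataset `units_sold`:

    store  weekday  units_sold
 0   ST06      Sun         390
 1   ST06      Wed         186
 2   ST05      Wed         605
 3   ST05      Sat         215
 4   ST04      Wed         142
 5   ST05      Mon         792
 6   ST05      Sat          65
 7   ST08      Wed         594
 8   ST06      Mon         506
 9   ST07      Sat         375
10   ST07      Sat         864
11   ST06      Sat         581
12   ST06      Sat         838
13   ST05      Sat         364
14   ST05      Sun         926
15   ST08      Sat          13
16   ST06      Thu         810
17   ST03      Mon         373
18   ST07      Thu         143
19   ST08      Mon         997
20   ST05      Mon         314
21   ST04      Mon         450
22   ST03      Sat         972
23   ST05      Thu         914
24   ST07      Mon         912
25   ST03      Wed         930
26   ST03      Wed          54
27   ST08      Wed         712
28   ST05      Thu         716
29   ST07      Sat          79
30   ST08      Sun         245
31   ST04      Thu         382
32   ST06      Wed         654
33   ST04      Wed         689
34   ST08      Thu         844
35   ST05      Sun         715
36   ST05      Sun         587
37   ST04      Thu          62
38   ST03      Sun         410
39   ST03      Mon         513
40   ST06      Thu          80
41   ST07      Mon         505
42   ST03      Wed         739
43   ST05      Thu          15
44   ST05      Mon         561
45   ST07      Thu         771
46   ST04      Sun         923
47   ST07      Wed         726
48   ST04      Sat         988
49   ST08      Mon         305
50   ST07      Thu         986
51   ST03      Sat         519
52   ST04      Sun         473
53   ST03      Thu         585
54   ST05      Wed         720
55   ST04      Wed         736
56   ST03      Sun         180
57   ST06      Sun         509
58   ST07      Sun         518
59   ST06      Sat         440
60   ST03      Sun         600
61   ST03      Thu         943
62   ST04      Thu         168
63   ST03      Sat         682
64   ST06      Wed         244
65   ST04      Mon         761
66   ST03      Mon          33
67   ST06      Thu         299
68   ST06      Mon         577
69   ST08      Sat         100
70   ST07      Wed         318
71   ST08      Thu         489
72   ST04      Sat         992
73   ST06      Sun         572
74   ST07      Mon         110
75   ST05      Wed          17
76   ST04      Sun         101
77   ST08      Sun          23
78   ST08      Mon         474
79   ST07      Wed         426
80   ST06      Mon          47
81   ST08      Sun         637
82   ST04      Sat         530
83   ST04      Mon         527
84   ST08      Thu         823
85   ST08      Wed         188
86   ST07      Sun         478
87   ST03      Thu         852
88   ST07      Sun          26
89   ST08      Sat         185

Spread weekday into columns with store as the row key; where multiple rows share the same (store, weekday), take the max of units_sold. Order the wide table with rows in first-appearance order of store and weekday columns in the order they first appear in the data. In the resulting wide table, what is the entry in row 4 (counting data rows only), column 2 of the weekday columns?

712

With rows in first-appearance order of store, row 4 is store=ST08. weekday columns in first-appearance order: Sun, Wed, Sat, Mon, Thu; column 2 is Wed.
Long rows with store=ST08, weekday=Wed: max(594, 712, 188) = 712.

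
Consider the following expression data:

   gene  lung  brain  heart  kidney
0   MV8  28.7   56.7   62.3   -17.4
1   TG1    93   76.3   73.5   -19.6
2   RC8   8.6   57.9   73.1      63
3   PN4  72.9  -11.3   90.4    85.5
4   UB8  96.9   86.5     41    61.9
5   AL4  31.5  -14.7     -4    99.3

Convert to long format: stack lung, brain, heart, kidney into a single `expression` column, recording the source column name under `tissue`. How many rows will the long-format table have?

6 gene values × 4 melted columns = 24 rows.

24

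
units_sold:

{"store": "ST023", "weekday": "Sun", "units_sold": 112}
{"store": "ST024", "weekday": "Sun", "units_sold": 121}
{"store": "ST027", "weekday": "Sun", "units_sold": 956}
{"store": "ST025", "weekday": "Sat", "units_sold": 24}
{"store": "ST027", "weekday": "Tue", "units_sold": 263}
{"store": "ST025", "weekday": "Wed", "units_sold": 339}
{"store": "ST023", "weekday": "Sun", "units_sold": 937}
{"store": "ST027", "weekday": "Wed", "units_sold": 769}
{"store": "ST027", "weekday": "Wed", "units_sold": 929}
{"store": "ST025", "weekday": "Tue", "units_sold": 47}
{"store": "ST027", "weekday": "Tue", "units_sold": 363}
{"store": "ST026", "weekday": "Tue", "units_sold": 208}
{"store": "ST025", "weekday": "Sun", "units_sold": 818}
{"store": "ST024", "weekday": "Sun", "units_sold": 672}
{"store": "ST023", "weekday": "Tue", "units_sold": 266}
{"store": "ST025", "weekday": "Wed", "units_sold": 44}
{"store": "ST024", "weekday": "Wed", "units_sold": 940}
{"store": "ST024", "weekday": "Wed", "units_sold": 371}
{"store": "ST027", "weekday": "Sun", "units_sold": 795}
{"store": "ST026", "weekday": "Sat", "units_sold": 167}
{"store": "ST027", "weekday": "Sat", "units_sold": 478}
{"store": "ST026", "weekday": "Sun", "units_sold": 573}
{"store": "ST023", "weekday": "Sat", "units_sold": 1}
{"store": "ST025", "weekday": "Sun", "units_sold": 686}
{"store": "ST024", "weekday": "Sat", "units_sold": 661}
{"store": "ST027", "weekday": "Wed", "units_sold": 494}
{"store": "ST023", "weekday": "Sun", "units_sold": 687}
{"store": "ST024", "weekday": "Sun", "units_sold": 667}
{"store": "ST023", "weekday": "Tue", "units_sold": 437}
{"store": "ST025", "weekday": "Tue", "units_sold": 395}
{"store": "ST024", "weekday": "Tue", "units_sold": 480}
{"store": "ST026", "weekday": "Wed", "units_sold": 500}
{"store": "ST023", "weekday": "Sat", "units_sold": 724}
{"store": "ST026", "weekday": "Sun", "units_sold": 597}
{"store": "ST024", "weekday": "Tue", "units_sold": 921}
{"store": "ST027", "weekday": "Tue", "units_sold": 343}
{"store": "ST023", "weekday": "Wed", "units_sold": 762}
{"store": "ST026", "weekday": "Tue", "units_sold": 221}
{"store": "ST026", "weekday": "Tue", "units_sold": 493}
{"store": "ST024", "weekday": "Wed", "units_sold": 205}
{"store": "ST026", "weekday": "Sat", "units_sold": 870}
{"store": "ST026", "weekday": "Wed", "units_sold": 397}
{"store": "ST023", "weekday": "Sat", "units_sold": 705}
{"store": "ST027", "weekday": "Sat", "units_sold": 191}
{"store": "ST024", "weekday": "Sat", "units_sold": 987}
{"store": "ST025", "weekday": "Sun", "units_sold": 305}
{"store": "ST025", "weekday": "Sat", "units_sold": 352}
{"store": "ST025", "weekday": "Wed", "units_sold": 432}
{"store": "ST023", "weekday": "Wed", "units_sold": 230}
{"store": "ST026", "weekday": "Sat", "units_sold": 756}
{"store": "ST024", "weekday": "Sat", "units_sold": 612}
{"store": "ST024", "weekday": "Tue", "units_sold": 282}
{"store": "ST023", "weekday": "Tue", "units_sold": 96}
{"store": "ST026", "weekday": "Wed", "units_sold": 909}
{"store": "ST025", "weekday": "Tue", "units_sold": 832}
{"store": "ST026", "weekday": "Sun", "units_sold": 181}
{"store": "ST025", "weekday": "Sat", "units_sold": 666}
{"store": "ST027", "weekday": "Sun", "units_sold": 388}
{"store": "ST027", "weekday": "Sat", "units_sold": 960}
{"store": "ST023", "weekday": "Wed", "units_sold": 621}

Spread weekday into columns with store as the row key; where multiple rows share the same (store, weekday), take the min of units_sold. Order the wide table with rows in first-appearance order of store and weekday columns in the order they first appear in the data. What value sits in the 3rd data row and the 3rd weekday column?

263

With rows in first-appearance order of store, row 3 is store=ST027. weekday columns in first-appearance order: Sun, Sat, Tue, Wed; column 3 is Tue.
Long rows with store=ST027, weekday=Tue: min(263, 363, 343) = 263.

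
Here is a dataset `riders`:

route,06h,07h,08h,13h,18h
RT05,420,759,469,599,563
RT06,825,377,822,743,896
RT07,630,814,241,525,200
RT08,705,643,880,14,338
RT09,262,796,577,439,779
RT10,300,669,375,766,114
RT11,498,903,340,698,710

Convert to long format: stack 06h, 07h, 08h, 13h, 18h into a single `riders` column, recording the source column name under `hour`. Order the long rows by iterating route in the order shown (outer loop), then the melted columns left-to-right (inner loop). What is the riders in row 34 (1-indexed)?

698

35 rows total (7 × 5). Row 34: index ⌊(34-1)/5⌋ = 6 into route → RT11; (34-1) mod 5 = 3 into the melted columns → 13h.
So row 34 is (RT11, 13h, 698); riders = 698.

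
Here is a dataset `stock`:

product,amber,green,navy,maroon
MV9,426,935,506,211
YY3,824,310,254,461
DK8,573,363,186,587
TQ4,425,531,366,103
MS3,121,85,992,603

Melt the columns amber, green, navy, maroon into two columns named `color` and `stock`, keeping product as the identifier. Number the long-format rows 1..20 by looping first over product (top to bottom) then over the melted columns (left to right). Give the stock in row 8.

461

20 rows total (5 × 4). Row 8: index ⌊(8-1)/4⌋ = 1 into product → YY3; (8-1) mod 4 = 3 into the melted columns → maroon.
So row 8 is (YY3, maroon, 461); stock = 461.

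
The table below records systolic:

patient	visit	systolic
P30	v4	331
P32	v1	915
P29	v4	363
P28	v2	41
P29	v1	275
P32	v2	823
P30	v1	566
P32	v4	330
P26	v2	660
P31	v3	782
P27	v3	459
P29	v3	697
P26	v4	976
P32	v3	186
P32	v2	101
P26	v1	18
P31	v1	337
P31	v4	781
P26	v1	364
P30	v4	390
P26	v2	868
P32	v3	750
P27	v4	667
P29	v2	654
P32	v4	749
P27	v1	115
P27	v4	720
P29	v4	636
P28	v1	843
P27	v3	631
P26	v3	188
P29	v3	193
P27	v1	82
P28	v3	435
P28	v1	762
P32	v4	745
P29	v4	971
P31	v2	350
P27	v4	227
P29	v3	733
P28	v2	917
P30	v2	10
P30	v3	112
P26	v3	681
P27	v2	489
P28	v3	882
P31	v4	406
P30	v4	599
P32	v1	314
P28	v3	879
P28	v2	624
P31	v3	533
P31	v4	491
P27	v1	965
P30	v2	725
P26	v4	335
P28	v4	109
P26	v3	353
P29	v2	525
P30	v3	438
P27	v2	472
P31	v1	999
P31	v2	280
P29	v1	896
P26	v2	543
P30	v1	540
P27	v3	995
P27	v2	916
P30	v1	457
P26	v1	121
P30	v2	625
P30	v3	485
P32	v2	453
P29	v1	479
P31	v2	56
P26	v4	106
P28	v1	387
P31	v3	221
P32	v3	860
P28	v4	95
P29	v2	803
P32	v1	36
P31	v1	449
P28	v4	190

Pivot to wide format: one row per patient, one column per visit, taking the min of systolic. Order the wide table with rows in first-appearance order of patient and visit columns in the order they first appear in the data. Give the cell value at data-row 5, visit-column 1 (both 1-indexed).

106

With rows in first-appearance order of patient, row 5 is patient=P26. visit columns in first-appearance order: v4, v1, v2, v3; column 1 is v4.
Long rows with patient=P26, visit=v4: min(976, 335, 106) = 106.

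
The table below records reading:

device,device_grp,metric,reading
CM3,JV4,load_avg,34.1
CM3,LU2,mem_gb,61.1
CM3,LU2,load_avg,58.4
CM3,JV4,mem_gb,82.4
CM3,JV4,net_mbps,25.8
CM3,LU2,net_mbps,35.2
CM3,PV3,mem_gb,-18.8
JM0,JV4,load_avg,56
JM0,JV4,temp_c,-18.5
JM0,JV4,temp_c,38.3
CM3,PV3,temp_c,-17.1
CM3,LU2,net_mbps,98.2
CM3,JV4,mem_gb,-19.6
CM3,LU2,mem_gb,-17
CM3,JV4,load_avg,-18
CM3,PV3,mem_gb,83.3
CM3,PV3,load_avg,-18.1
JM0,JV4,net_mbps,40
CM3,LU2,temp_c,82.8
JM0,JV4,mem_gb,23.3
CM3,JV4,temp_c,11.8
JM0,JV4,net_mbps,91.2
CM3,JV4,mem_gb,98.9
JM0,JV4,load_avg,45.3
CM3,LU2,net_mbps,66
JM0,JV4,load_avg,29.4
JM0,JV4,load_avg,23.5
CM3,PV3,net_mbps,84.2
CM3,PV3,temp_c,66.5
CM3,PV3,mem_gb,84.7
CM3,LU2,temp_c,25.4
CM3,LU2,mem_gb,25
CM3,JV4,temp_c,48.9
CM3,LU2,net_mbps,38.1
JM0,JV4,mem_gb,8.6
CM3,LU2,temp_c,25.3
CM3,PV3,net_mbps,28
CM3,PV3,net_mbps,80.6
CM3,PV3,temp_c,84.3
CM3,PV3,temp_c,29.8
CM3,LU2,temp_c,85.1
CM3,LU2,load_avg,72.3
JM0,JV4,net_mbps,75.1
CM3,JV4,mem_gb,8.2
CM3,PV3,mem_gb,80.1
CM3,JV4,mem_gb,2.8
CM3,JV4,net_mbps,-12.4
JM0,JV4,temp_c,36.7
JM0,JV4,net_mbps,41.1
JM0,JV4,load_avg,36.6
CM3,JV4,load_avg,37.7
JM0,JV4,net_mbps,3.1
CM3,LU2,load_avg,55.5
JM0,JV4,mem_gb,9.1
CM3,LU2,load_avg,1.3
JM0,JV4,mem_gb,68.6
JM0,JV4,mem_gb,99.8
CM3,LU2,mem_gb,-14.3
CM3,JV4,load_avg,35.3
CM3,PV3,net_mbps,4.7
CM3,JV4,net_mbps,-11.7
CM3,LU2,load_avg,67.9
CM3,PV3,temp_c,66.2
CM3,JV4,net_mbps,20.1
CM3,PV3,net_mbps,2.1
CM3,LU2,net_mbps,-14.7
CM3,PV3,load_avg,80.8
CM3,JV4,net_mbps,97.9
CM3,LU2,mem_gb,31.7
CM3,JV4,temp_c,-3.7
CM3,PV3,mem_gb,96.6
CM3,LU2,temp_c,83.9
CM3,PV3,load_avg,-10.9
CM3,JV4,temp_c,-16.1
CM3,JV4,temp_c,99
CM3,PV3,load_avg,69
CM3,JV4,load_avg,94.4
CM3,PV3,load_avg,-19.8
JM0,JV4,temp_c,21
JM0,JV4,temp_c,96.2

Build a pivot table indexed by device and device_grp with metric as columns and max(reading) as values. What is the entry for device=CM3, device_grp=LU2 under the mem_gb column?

Rows with device=CM3, device_grp=LU2 and metric=mem_gb: reading values are 61.1, -17, 25, -14.3, 31.7.
max(61.1, -17, 25, -14.3, 31.7) = 61.1.

61.1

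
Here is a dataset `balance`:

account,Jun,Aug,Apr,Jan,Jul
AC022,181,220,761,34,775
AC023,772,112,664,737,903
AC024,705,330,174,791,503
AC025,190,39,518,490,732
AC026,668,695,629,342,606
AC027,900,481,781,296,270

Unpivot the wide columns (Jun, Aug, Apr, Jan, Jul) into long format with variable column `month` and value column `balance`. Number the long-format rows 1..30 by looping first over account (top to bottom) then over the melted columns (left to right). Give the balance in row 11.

30 rows total (6 × 5). Row 11: index ⌊(11-1)/5⌋ = 2 into account → AC024; (11-1) mod 5 = 0 into the melted columns → Jun.
So row 11 is (AC024, Jun, 705); balance = 705.

705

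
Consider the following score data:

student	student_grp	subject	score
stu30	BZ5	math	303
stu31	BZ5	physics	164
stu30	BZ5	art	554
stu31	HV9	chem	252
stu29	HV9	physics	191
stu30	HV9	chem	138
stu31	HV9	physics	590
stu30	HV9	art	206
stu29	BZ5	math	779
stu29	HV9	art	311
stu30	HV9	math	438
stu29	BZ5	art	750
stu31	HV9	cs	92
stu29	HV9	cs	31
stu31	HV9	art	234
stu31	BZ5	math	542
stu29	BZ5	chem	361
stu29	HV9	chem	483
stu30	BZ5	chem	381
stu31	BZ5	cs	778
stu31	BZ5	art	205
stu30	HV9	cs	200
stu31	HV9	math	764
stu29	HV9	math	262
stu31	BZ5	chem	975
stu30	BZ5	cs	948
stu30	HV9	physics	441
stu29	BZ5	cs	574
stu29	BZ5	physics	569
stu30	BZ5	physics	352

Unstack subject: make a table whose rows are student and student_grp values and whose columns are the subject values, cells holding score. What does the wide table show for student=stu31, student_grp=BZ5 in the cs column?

778

Wide layout: rows indexed by student and student_grp, columns are the 5 distinct subject values (math, physics, art, chem, cs).
Cell (student=stu31, student_grp=BZ5, subject=cs) draws from the long row where student=stu31, student_grp=BZ5 and subject=cs, which has score=778.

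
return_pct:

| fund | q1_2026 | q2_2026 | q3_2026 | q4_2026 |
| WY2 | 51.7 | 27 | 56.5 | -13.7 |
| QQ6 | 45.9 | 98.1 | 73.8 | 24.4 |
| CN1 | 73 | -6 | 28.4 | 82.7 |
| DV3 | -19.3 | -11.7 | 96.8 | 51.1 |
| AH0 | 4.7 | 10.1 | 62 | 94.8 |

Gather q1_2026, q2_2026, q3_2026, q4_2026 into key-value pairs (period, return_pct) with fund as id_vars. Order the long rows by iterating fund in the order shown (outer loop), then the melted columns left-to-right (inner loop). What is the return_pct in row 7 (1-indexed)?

73.8

20 rows total (5 × 4). Row 7: index ⌊(7-1)/4⌋ = 1 into fund → QQ6; (7-1) mod 4 = 2 into the melted columns → q3_2026.
So row 7 is (QQ6, q3_2026, 73.8); return_pct = 73.8.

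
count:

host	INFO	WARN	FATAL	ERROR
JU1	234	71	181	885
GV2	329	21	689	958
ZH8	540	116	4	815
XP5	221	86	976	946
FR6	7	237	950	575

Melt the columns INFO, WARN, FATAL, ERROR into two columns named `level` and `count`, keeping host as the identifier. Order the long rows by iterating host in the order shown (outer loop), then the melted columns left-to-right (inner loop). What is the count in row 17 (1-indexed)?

20 rows total (5 × 4). Row 17: index ⌊(17-1)/4⌋ = 4 into host → FR6; (17-1) mod 4 = 0 into the melted columns → INFO.
So row 17 is (FR6, INFO, 7); count = 7.

7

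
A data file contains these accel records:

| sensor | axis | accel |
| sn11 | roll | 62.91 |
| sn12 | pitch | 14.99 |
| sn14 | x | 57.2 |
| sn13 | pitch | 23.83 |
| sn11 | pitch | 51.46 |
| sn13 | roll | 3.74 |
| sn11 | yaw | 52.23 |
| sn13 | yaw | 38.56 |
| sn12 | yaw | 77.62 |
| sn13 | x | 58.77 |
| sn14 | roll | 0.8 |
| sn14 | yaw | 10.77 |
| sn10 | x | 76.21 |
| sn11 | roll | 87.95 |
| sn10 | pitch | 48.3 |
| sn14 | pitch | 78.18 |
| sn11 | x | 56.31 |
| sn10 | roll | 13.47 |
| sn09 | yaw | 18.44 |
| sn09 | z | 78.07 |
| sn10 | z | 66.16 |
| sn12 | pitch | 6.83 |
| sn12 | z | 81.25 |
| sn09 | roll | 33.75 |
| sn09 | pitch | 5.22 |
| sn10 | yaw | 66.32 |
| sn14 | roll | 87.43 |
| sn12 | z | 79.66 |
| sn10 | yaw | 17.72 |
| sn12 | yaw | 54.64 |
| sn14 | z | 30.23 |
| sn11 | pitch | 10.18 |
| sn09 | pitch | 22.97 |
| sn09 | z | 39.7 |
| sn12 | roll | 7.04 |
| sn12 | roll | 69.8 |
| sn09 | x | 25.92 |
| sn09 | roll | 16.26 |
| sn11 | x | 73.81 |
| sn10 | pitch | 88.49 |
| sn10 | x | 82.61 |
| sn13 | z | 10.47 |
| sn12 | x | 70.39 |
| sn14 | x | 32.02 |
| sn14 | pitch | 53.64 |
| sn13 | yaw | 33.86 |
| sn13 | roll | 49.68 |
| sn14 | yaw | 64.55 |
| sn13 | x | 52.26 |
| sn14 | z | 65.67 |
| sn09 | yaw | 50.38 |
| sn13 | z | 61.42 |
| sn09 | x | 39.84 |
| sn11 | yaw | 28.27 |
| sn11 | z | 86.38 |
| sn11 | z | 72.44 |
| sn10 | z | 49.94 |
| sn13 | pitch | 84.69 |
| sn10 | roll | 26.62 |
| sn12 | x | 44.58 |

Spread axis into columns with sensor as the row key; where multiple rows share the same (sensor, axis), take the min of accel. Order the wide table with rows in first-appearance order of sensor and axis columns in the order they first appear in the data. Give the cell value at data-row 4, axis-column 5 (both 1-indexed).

10.47

With rows in first-appearance order of sensor, row 4 is sensor=sn13. axis columns in first-appearance order: roll, pitch, x, yaw, z; column 5 is z.
Long rows with sensor=sn13, axis=z: min(10.47, 61.42) = 10.47.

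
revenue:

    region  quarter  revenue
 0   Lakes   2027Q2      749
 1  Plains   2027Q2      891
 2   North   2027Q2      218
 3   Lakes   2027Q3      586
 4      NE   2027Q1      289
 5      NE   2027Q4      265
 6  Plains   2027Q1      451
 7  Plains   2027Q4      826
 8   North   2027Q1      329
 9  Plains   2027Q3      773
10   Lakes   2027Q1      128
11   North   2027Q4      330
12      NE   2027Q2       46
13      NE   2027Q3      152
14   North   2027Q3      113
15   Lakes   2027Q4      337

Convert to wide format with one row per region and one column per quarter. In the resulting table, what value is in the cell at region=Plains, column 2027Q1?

Wide layout: rows indexed by region, columns are the 4 distinct quarter values (2027Q2, 2027Q3, 2027Q1, 2027Q4).
Cell (region=Plains, quarter=2027Q1) draws from the long row where region=Plains and quarter=2027Q1, which has revenue=451.

451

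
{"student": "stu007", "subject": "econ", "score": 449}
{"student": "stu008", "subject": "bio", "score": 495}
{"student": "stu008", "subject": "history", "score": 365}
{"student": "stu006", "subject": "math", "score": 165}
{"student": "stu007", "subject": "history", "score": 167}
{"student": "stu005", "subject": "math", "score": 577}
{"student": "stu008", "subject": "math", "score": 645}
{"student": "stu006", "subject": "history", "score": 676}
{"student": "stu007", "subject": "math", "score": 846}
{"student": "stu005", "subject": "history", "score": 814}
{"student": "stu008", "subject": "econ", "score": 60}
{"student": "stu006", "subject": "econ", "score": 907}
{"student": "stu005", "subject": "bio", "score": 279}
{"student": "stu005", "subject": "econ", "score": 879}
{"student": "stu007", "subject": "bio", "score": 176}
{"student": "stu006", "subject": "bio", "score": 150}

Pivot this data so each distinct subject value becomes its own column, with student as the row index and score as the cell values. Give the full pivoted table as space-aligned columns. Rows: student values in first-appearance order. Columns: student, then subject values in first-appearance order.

student  econ  bio  history  math
stu007   449   176  167      846 
stu008   60    495  365      645 
stu006   907   150  676      165 
stu005   879   279  814      577 

Columns: student plus the 4 distinct subject values (econ, bio, history, math).
For example, row stu007 column econ takes score=449 from the long row (stu007, econ).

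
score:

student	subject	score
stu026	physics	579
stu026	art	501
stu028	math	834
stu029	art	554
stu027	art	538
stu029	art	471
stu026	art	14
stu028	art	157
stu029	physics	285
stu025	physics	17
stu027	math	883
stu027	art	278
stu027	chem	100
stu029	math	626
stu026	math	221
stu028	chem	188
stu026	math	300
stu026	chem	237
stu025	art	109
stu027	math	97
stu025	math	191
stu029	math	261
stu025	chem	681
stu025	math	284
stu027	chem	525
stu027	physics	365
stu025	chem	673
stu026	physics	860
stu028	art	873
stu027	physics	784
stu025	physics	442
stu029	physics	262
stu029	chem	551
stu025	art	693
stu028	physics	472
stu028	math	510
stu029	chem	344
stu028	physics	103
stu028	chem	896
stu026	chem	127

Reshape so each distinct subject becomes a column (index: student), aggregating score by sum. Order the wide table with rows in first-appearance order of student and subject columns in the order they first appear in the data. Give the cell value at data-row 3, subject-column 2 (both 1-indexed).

With rows in first-appearance order of student, row 3 is student=stu029. subject columns in first-appearance order: physics, art, math, chem; column 2 is art.
Long rows with student=stu029, subject=art: 554 + 471 = 1025.

1025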